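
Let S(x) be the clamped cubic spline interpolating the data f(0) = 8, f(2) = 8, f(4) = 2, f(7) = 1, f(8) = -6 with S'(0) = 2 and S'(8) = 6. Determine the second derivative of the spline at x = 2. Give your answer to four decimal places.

-3.4861

Put σ_i = S'' at the i-th knot. Here h = (2, 2, 3, 1) and Δ = (0, -3, -1/3, -7), so the interior equations h_(i-1)·σ_(i-1) + 2(h_(i-1)+h_i)·σ_i + h_i·σ_(i+1) = 6(Δ_i − Δ_(i-1)) read
  2·σ_0 + 8·σ_1 + 2·σ_2 = 6(Δ_1 - Δ_0) = -18
  2·σ_1 + 10·σ_2 + 3·σ_3 = 6(Δ_2 - Δ_1) = 16
  3·σ_2 + 8·σ_3 + 1·σ_4 = 6(Δ_3 - Δ_2) = -40
Clamped end conditions give two more equations: 2h_0·σ_0 + h_0·σ_1 = 6(Δ_0 - S'(0)) = -12 and h_3·σ_3 + 2h_3·σ_4 = 6(S'(8) - Δ_3) = 78.
Forward elimination and back-substitution give σ_0 = -181/144, σ_1 = -251/72, σ_2 = 893/144, σ_3 = -937/72, σ_4 = 6553/144.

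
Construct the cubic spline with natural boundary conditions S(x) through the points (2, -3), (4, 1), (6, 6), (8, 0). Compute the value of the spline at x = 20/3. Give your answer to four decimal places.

Write m_i for S''(x_i). With h_i = 2, 2, 2 and divided differences Δ_i = 2, 5/2, -3, the continuity of S' gives the tridiagonal system
  2·m_0 + 8·m_1 + 2·m_2 = 6(Δ_1 - Δ_0) = 3
  2·m_1 + 8·m_2 + 2·m_3 = 6(Δ_2 - Δ_1) = -33
Natural end conditions: m_0 = m_3 = 0.
Solving the tridiagonal system: m_0 = 0, m_1 = 3/2, m_2 = -9/2, m_3 = 0.
On [6, 8], S(x) = 6 + 0·(x - 6) - 9/4·(x - 6)² + 3/8·(x - 6)³.
With (x - 6) = 2/3: S(20/3) = 46/9.

5.1111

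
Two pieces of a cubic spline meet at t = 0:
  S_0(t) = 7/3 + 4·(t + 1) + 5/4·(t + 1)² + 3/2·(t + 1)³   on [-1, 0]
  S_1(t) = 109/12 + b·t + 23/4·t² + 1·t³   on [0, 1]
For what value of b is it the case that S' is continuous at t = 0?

11

S_0'(t) = 4 + 5/2·(t + 1) + 9/2·(t + 1)², so S_0'(0) = 11. On the right, S_1'(0) = b, so b = 11.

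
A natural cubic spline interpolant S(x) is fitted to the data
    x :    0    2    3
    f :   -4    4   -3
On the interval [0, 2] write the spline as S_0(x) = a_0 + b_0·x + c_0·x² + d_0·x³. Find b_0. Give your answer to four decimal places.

With m_i denoting the second derivative at x_i, h_i = 2, 1, and Δ_i = (y_(i+1) − y_i)/h_i = 4, -7:
  2·m_0 + 6·m_1 + 1·m_2 = 6(Δ_1 - Δ_0) = -66
Natural end conditions: m_0 = m_2 = 0.
Forward elimination and back-substitution give m_0 = 0, m_1 = -11, m_2 = 0.
On [0, 2], with S_0(x) = a_0 + b_0·x + c_0·x² + d_0·x³: c_0 = m_0/2 = 0, d_0 = (m_1 - m_0)/(6h_0) = -11/12, b_0 = Δ_0 - h_0(2m_0 + m_1)/6 = 23/3.

7.6667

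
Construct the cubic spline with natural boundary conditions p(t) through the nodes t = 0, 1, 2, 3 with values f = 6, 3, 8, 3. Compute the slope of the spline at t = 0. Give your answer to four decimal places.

Put M_i = p'' at the i-th knot. Here h = (1, 1, 1) and Δ = (-3, 5, -5), so the interior equations h_(i-1)·M_(i-1) + 2(h_(i-1)+h_i)·M_i + h_i·M_(i+1) = 6(Δ_i − Δ_(i-1)) read
  1·M_0 + 4·M_1 + 1·M_2 = 6(Δ_1 - Δ_0) = 48
  1·M_1 + 4·M_2 + 1·M_3 = 6(Δ_2 - Δ_1) = -60
Natural end conditions: M_0 = M_3 = 0.
Hence M_0 = 0, M_1 = 84/5, M_2 = -96/5, M_3 = 0.
On [0, 1], p'(t) = b_0 + 2c_0·t + 3d_0·t² with b_0 = Δ_0 - h_0(2M_0 + M_1)/6 = -29/5, c_0 = M_0/2 = 0, d_0 = (M_1 - M_0)/(6h_0) = 14/5. So p'(0) = -29/5.

-5.8000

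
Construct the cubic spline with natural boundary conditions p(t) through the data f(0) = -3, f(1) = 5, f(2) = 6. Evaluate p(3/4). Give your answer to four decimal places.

Put σ_i = p'' at the i-th knot. Here h = (1, 1) and Δ = (8, 1), so the interior equations h_(i-1)·σ_(i-1) + 2(h_(i-1)+h_i)·σ_i + h_i·σ_(i+1) = 6(Δ_i − Δ_(i-1)) read
  1·σ_0 + 4·σ_1 + 1·σ_2 = 6(Δ_1 - Δ_0) = -42
Natural end conditions: σ_0 = σ_2 = 0.
Hence σ_0 = 0, σ_1 = -21/2, σ_2 = 0.
On [0, 1], p(t) = -3 + 39/4·t + 0·t² - 7/4·t³.
With t = 3/4: p(3/4) = 915/256.

3.5742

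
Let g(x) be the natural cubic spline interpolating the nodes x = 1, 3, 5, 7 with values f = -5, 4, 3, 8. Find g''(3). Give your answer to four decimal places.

-4.6000

With M_i denoting the second derivative at x_i, h_i = 2, 2, 2, and Δ_i = (y_(i+1) − y_i)/h_i = 9/2, -1/2, 5/2:
  2·M_0 + 8·M_1 + 2·M_2 = 6(Δ_1 - Δ_0) = -30
  2·M_1 + 8·M_2 + 2·M_3 = 6(Δ_2 - Δ_1) = 18
Natural end conditions: M_0 = M_3 = 0.
Solving the tridiagonal system: M_0 = 0, M_1 = -23/5, M_2 = 17/5, M_3 = 0.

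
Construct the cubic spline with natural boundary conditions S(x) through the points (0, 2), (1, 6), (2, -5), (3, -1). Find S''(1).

Let M_i = S''(x_i). Step sizes h_i = 1, 1, 1; slopes of the chords Δ_i = (y_(i+1) - y_i)/h_i = 4, -11, 4.
  1·M_0 + 4·M_1 + 1·M_2 = 6(Δ_1 - Δ_0) = -90
  1·M_1 + 4·M_2 + 1·M_3 = 6(Δ_2 - Δ_1) = 90
Natural end conditions: M_0 = M_3 = 0.
Solving the tridiagonal system: M_0 = 0, M_1 = -30, M_2 = 30, M_3 = 0.

-30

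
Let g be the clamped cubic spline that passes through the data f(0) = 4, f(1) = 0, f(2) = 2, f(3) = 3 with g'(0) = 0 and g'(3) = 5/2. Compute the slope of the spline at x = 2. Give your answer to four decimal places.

Write M_i for g''(x_i). With h_i = 1, 1, 1 and divided differences Δ_i = -4, 2, 1, the continuity of g' gives the tridiagonal system
  1·M_0 + 4·M_1 + 1·M_2 = 6(Δ_1 - Δ_0) = 36
  1·M_1 + 4·M_2 + 1·M_3 = 6(Δ_2 - Δ_1) = -6
Clamped end conditions give two more equations: 2h_0·M_0 + h_0·M_1 = 6(Δ_0 - g'(0)) = -24 and h_2·M_2 + 2h_2·M_3 = 6(g'(3) - Δ_2) = 9.
Forward elimination and back-substitution give M_0 = -299/15, M_1 = 238/15, M_2 = -113/15, M_3 = 124/15.
On [2, 3], g'(x) = b_2 + 2c_2·(x - 2) + 3d_2·(x - 2)² with b_2 = Δ_2 - h_2(2M_2 + M_3)/6 = 32/15, c_2 = M_2/2 = -113/30, d_2 = (M_3 - M_2)/(6h_2) = 79/30. So g'(2) = 32/15.

2.1333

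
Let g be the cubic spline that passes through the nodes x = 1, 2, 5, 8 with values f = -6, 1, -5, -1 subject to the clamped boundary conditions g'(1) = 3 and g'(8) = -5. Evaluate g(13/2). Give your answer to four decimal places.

-1.4153

Write σ_i for g''(x_i). With h_i = 1, 3, 3 and divided differences Δ_i = 7, -2, 4/3, the continuity of g' gives the tridiagonal system
  1·σ_0 + 8·σ_1 + 3·σ_2 = 6(Δ_1 - Δ_0) = -54
  3·σ_1 + 12·σ_2 + 3·σ_3 = 6(Δ_2 - Δ_1) = 20
Clamped end conditions give two more equations: 2h_0·σ_0 + h_0·σ_1 = 6(Δ_0 - g'(1)) = 24 and h_2·σ_2 + 2h_2·σ_3 = 6(g'(8) - Δ_2) = -38.
Solving the tridiagonal system: σ_0 = 552/31, σ_1 = -360/31, σ_2 = 218/31, σ_3 = -916/93.
On [5, 8], g(x) = -5 - 24/31·(x - 5) + 109/31·(x - 5)² - 785/837·(x - 5)³.
With (x - 5) = 3/2: g(13/2) = -351/248.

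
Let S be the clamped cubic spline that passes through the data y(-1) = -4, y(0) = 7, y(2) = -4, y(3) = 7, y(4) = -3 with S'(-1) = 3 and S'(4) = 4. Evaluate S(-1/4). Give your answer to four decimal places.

4.5902

Let σ_i = S''(x_i). Step sizes h_i = 1, 2, 1, 1; slopes of the chords Δ_i = (y_(i+1) - y_i)/h_i = 11, -11/2, 11, -10.
  1·σ_0 + 6·σ_1 + 2·σ_2 = 6(Δ_1 - Δ_0) = -99
  2·σ_1 + 6·σ_2 + 1·σ_3 = 6(Δ_2 - Δ_1) = 99
  1·σ_2 + 4·σ_3 + 1·σ_4 = 6(Δ_3 - Δ_2) = -126
Clamped end conditions give two more equations: 2h_0·σ_0 + h_0·σ_1 = 6(Δ_0 - S'(-1)) = 48 and h_3·σ_3 + 2h_3·σ_4 = 6(S'(4) - Δ_3) = 84.
Solving the tridiagonal system: σ_0 = 2699/64, σ_1 = -1163/32, σ_2 = 4921/128, σ_3 = -3775/64, σ_4 = 9151/128.
On [-1, 0], S(x) = -4 + 3·(x + 1) + 2699/128·(x + 1)² - 1675/128·(x + 1)³.
With (x + 1) = 3/4: S(-1/4) = 37603/8192.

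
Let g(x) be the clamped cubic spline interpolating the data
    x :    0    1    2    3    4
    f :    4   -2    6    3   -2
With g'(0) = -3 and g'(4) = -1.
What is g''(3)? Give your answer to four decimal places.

0.2857

Write m_i for g''(x_i). With h_i = 1, 1, 1, 1 and divided differences Δ_i = -6, 8, -3, -5, the continuity of g' gives the tridiagonal system
  1·m_0 + 4·m_1 + 1·m_2 = 6(Δ_1 - Δ_0) = 84
  1·m_1 + 4·m_2 + 1·m_3 = 6(Δ_2 - Δ_1) = -66
  1·m_2 + 4·m_3 + 1·m_4 = 6(Δ_3 - Δ_2) = -12
Clamped end conditions give two more equations: 2h_0·m_0 + h_0·m_1 = 6(Δ_0 - g'(0)) = -18 and h_3·m_3 + 2h_3·m_4 = 6(g'(4) - Δ_3) = 24.
Forward elimination and back-substitution give m_0 = -181/7, m_1 = 236/7, m_2 = -25, m_3 = 2/7, m_4 = 83/7.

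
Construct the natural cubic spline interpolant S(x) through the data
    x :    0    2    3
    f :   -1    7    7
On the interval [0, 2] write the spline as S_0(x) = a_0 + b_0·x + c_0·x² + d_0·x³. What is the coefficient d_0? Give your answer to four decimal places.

Put m_i = S'' at the i-th knot. Here h = (2, 1) and Δ = (4, 0), so the interior equations h_(i-1)·m_(i-1) + 2(h_(i-1)+h_i)·m_i + h_i·m_(i+1) = 6(Δ_i − Δ_(i-1)) read
  2·m_0 + 6·m_1 + 1·m_2 = 6(Δ_1 - Δ_0) = -24
Natural end conditions: m_0 = m_2 = 0.
Solving: m_0 = 0, m_1 = -4, m_2 = 0.
On [0, 2], with S_0(x) = a_0 + b_0·x + c_0·x² + d_0·x³: c_0 = m_0/2 = 0, d_0 = (m_1 - m_0)/(6h_0) = -1/3, b_0 = Δ_0 - h_0(2m_0 + m_1)/6 = 16/3.

-0.3333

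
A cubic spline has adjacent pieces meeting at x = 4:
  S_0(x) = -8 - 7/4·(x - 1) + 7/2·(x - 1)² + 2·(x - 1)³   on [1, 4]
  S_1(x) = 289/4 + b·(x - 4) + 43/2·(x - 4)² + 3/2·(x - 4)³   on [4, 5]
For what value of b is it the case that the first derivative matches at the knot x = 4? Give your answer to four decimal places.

S_0'(x) = -7/4 + 7·(x - 1) + 6·(x - 1)², so S_0'(4) = 293/4. On the right, S_1'(4) = b, so b = 293/4.

73.2500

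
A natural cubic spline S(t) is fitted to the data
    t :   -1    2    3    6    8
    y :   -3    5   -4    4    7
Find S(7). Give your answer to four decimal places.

6.5444

Write σ_i for S''(x_i). With h_i = 3, 1, 3, 2 and divided differences Δ_i = 8/3, -9, 8/3, 3/2, the continuity of S' gives the tridiagonal system
  3·σ_0 + 8·σ_1 + 1·σ_2 = 6(Δ_1 - Δ_0) = -70
  1·σ_1 + 8·σ_2 + 3·σ_3 = 6(Δ_2 - Δ_1) = 70
  3·σ_2 + 10·σ_3 + 2·σ_4 = 6(Δ_3 - Δ_2) = -7
Natural end conditions: σ_0 = σ_4 = 0.
Forward elimination and back-substitution give σ_0 = 0, σ_1 = -1897/186, σ_2 = 1078/93, σ_3 = -259/62, σ_4 = 0.
On [6, 8], S(t) = 4 + 797/186·(t - 6) - 259/124·(t - 6)² + 259/744·(t - 6)³.
With (t - 6) = 1: S(7) = 1623/248.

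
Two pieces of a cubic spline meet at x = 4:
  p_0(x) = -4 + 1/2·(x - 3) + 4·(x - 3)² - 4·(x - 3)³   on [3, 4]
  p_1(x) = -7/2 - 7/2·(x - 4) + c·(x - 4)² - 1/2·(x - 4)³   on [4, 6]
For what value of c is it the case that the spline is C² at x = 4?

p_0''(x) = 8 - 24·(x - 3), so p_0''(4) = -16. On the right, p_1''(4) = 2c, so c = -8.

-8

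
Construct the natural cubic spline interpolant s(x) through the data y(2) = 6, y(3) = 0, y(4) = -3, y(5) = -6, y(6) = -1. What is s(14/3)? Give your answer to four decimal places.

Put σ_i = s'' at the i-th knot. Here h = (1, 1, 1, 1) and Δ = (-6, -3, -3, 5), so the interior equations h_(i-1)·σ_(i-1) + 2(h_(i-1)+h_i)·σ_i + h_i·σ_(i+1) = 6(Δ_i − Δ_(i-1)) read
  1·σ_0 + 4·σ_1 + 1·σ_2 = 6(Δ_1 - Δ_0) = 18
  1·σ_1 + 4·σ_2 + 1·σ_3 = 6(Δ_2 - Δ_1) = 0
  1·σ_2 + 4·σ_3 + 1·σ_4 = 6(Δ_3 - Δ_2) = 48
Natural end conditions: σ_0 = σ_4 = 0.
Solving the tridiagonal system: σ_0 = 0, σ_1 = 159/28, σ_2 = -33/7, σ_3 = 369/28, σ_4 = 0.
On [4, 5], s(x) = -3 - 29/8·(x - 4) - 33/14·(x - 4)² + 167/56·(x - 4)³.
With (x - 4) = 2/3: s(14/3) = -4219/756.

-5.5807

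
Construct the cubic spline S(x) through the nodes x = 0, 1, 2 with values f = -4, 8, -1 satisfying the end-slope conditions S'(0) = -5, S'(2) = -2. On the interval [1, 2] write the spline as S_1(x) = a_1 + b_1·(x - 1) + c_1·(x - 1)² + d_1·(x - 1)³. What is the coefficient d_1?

Write σ_i for S''(x_i). With h_i = 1, 1 and divided differences Δ_i = 12, -9, the continuity of S' gives the tridiagonal system
  1·σ_0 + 4·σ_1 + 1·σ_2 = 6(Δ_1 - Δ_0) = -126
Clamped end conditions give two more equations: 2h_0·σ_0 + h_0·σ_1 = 6(Δ_0 - S'(0)) = 102 and h_1·σ_1 + 2h_1·σ_2 = 6(S'(2) - Δ_1) = 42.
Solving: σ_0 = 84, σ_1 = -66, σ_2 = 54.
On [1, 2], with S_1(x) = a_1 + b_1·(x - 1) + c_1·(x - 1)² + d_1·(x - 1)³: c_1 = σ_1/2 = -33, d_1 = (σ_2 - σ_1)/(6h_1) = 20, b_1 = Δ_1 - h_1(2σ_1 + σ_2)/6 = 4.

20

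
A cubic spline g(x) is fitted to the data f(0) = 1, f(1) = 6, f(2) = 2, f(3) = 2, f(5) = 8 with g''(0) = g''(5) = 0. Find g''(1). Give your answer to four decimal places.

-15.9070

Put M_i = g'' at the i-th knot. Here h = (1, 1, 1, 2) and Δ = (5, -4, 0, 3), so the interior equations h_(i-1)·M_(i-1) + 2(h_(i-1)+h_i)·M_i + h_i·M_(i+1) = 6(Δ_i − Δ_(i-1)) read
  1·M_0 + 4·M_1 + 1·M_2 = 6(Δ_1 - Δ_0) = -54
  1·M_1 + 4·M_2 + 1·M_3 = 6(Δ_2 - Δ_1) = 24
  1·M_2 + 6·M_3 + 2·M_4 = 6(Δ_3 - Δ_2) = 18
Natural end conditions: M_0 = M_4 = 0.
Solving: M_0 = 0, M_1 = -684/43, M_2 = 414/43, M_3 = 60/43, M_4 = 0.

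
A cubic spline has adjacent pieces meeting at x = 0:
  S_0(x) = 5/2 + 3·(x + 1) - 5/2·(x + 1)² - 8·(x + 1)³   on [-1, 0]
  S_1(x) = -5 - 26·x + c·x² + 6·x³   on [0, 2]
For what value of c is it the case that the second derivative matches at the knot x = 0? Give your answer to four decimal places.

S_0''(x) = -5 - 48·(x + 1), so S_0''(0) = -53. On the right, S_1''(0) = 2c, so c = -53/2.

-26.5000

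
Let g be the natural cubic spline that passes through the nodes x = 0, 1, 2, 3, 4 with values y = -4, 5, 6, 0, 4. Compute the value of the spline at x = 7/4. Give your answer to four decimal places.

Let σ_i = g''(x_i). Step sizes h_i = 1, 1, 1, 1; slopes of the chords Δ_i = (y_(i+1) - y_i)/h_i = 9, 1, -6, 4.
  1·σ_0 + 4·σ_1 + 1·σ_2 = 6(Δ_1 - Δ_0) = -48
  1·σ_1 + 4·σ_2 + 1·σ_3 = 6(Δ_2 - Δ_1) = -42
  1·σ_2 + 4·σ_3 + 1·σ_4 = 6(Δ_3 - Δ_2) = 60
Natural end conditions: σ_0 = σ_4 = 0.
Forward elimination and back-substitution give σ_0 = 0, σ_1 = -123/14, σ_2 = -90/7, σ_3 = 255/14, σ_4 = 0.
On [1, 2], g(x) = 5 + 85/14·(x - 1) - 123/28·(x - 1)² - 19/28·(x - 1)³.
With (x - 1) = 3/4: g(7/4) = 12179/1792.

6.7963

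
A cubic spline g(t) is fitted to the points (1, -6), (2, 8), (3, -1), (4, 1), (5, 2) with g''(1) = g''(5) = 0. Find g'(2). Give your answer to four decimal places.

With m_i denoting the second derivative at x_i, h_i = 1, 1, 1, 1, and Δ_i = (y_(i+1) − y_i)/h_i = 14, -9, 2, 1:
  1·m_0 + 4·m_1 + 1·m_2 = 6(Δ_1 - Δ_0) = -138
  1·m_1 + 4·m_2 + 1·m_3 = 6(Δ_2 - Δ_1) = 66
  1·m_2 + 4·m_3 + 1·m_4 = 6(Δ_3 - Δ_2) = -6
Natural end conditions: m_0 = m_4 = 0.
Solving the tridiagonal system: m_0 = 0, m_1 = -585/14, m_2 = 204/7, m_3 = -123/14, m_4 = 0.
On [2, 3], g'(t) = b_1 + 2c_1·(t - 2) + 3d_1·(t - 2)² with b_1 = Δ_1 - h_1(2m_1 + m_2)/6 = 1/14, c_1 = m_1/2 = -585/28, d_1 = (m_2 - m_1)/(6h_1) = 331/28. So g'(2) = 1/14.

0.0714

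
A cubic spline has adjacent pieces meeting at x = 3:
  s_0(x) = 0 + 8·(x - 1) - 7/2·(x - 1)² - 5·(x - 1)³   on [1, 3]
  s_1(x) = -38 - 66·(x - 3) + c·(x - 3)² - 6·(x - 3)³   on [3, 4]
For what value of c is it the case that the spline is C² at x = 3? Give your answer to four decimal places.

s_0''(x) = -7 - 30·(x - 1), so s_0''(3) = -67. On the right, s_1''(3) = 2c, so c = -67/2.

-33.5000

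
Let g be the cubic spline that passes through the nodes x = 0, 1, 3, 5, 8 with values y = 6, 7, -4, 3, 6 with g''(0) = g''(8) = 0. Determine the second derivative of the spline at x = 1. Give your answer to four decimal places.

-9.8654

Put M_i = g'' at the i-th knot. Here h = (1, 2, 2, 3) and Δ = (1, -11/2, 7/2, 1), so the interior equations h_(i-1)·M_(i-1) + 2(h_(i-1)+h_i)·M_i + h_i·M_(i+1) = 6(Δ_i − Δ_(i-1)) read
  1·M_0 + 6·M_1 + 2·M_2 = 6(Δ_1 - Δ_0) = -39
  2·M_1 + 8·M_2 + 2·M_3 = 6(Δ_2 - Δ_1) = 54
  2·M_2 + 10·M_3 + 3·M_4 = 6(Δ_3 - Δ_2) = -15
Natural end conditions: M_0 = M_4 = 0.
Solving the tridiagonal system: M_0 = 0, M_1 = -513/52, M_2 = 525/52, M_3 = -183/52, M_4 = 0.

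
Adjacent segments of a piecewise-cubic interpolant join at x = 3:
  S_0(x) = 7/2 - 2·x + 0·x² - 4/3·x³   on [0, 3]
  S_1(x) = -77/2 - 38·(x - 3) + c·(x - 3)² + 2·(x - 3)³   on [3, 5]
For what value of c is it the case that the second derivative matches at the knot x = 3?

-12

S_0''(x) = 0 - 8·x, so S_0''(3) = -24. On the right, S_1''(3) = 2c, so c = -12.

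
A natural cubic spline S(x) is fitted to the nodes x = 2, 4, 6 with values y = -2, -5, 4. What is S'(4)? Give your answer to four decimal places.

1.5000

Let M_i = S''(x_i). Step sizes h_i = 2, 2; slopes of the chords Δ_i = (y_(i+1) - y_i)/h_i = -3/2, 9/2.
  2·M_0 + 8·M_1 + 2·M_2 = 6(Δ_1 - Δ_0) = 36
Natural end conditions: M_0 = M_2 = 0.
Forward elimination and back-substitution give M_0 = 0, M_1 = 9/2, M_2 = 0.
On [4, 6], S'(x) = b_1 + 2c_1·(x - 4) + 3d_1·(x - 4)² with b_1 = Δ_1 - h_1(2M_1 + M_2)/6 = 3/2, c_1 = M_1/2 = 9/4, d_1 = (M_2 - M_1)/(6h_1) = -3/8. So S'(4) = 3/2.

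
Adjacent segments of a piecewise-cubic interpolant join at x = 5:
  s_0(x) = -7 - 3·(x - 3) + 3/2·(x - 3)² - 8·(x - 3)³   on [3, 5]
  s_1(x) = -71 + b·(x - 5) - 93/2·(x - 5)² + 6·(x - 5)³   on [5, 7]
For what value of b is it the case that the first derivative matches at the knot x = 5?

-93

s_0'(x) = -3 + 3·(x - 3) - 24·(x - 3)², so s_0'(5) = -93. On the right, s_1'(5) = b, so b = -93.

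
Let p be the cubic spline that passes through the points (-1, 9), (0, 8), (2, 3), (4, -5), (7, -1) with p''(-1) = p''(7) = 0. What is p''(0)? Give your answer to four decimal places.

Let M_i = p''(x_i). Step sizes h_i = 1, 2, 2, 3; slopes of the chords Δ_i = (y_(i+1) - y_i)/h_i = -1, -5/2, -4, 4/3.
  1·M_0 + 6·M_1 + 2·M_2 = 6(Δ_1 - Δ_0) = -9
  2·M_1 + 8·M_2 + 2·M_3 = 6(Δ_2 - Δ_1) = -9
  2·M_2 + 10·M_3 + 3·M_4 = 6(Δ_3 - Δ_2) = 32
Natural end conditions: M_0 = M_4 = 0.
Solving the tridiagonal system: M_0 = 0, M_1 = -47/52, M_2 = -93/52, M_3 = 185/52, M_4 = 0.

-0.9038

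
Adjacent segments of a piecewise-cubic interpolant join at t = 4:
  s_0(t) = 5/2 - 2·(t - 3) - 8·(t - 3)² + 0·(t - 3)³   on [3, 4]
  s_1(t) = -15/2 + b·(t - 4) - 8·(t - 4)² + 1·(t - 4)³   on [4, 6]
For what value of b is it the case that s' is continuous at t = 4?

s_0'(t) = -2 - 16·(t - 3) + 0·(t - 3)², so s_0'(4) = -18. On the right, s_1'(4) = b, so b = -18.

-18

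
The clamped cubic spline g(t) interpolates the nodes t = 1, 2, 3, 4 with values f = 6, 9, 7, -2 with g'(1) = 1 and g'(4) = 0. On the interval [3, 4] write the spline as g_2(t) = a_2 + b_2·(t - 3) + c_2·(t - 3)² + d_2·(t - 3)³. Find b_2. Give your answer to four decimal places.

-8.9333

Write M_i for g''(x_i). With h_i = 1, 1, 1 and divided differences Δ_i = 3, -2, -9, the continuity of g' gives the tridiagonal system
  1·M_0 + 4·M_1 + 1·M_2 = 6(Δ_1 - Δ_0) = -30
  1·M_1 + 4·M_2 + 1·M_3 = 6(Δ_2 - Δ_1) = -42
Clamped end conditions give two more equations: 2h_0·M_0 + h_0·M_1 = 6(Δ_0 - g'(1)) = 12 and h_2·M_2 + 2h_2·M_3 = 6(g'(4) - Δ_2) = 54.
Solving: M_0 = 128/15, M_1 = -76/15, M_2 = -274/15, M_3 = 542/15.
On [3, 4], with g_2(t) = a_2 + b_2·(t - 3) + c_2·(t - 3)² + d_2·(t - 3)³: c_2 = M_2/2 = -137/15, d_2 = (M_3 - M_2)/(6h_2) = 136/15, b_2 = Δ_2 - h_2(2M_2 + M_3)/6 = -134/15.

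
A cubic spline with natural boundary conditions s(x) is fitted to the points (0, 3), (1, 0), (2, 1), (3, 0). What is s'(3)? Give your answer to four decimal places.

Put M_i = s'' at the i-th knot. Here h = (1, 1, 1) and Δ = (-3, 1, -1), so the interior equations h_(i-1)·M_(i-1) + 2(h_(i-1)+h_i)·M_i + h_i·M_(i+1) = 6(Δ_i − Δ_(i-1)) read
  1·M_0 + 4·M_1 + 1·M_2 = 6(Δ_1 - Δ_0) = 24
  1·M_1 + 4·M_2 + 1·M_3 = 6(Δ_2 - Δ_1) = -12
Natural end conditions: M_0 = M_3 = 0.
Forward elimination and back-substitution give M_0 = 0, M_1 = 36/5, M_2 = -24/5, M_3 = 0.
On [2, 3], s'(x) = b_2 + 2c_2·(x - 2) + 3d_2·(x - 2)² with b_2 = Δ_2 - h_2(2M_2 + M_3)/6 = 3/5, c_2 = M_2/2 = -12/5, d_2 = (M_3 - M_2)/(6h_2) = 4/5. So s'(3) = -9/5.

-1.8000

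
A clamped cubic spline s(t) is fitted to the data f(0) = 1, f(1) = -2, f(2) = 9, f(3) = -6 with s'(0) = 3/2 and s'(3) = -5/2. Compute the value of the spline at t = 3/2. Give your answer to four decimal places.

With M_i denoting the second derivative at x_i, h_i = 1, 1, 1, and Δ_i = (y_(i+1) − y_i)/h_i = -3, 11, -15:
  1·M_0 + 4·M_1 + 1·M_2 = 6(Δ_1 - Δ_0) = 84
  1·M_1 + 4·M_2 + 1·M_3 = 6(Δ_2 - Δ_1) = -156
Clamped end conditions give two more equations: 2h_0·M_0 + h_0·M_1 = 6(Δ_0 - s'(0)) = -27 and h_2·M_2 + 2h_2·M_3 = 6(s'(3) - Δ_2) = 75.
Solving: M_0 = -559/15, M_1 = 713/15, M_2 = -1033/15, M_3 = 1079/15.
On [1, 2], s(t) = -2 + 199/30·(t - 1) + 713/30·(t - 1)² - 97/5·(t - 1)³.
With (t - 1) = 1/2: s(3/2) = 29/6.

4.8333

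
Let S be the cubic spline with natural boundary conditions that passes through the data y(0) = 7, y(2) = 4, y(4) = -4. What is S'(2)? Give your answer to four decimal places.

-2.7500

With M_i denoting the second derivative at x_i, h_i = 2, 2, and Δ_i = (y_(i+1) − y_i)/h_i = -3/2, -4:
  2·M_0 + 8·M_1 + 2·M_2 = 6(Δ_1 - Δ_0) = -15
Natural end conditions: M_0 = M_2 = 0.
Forward elimination and back-substitution give M_0 = 0, M_1 = -15/8, M_2 = 0.
On [2, 4], S'(t) = b_1 + 2c_1·(t - 2) + 3d_1·(t - 2)² with b_1 = Δ_1 - h_1(2M_1 + M_2)/6 = -11/4, c_1 = M_1/2 = -15/16, d_1 = (M_2 - M_1)/(6h_1) = 5/32. So S'(2) = -11/4.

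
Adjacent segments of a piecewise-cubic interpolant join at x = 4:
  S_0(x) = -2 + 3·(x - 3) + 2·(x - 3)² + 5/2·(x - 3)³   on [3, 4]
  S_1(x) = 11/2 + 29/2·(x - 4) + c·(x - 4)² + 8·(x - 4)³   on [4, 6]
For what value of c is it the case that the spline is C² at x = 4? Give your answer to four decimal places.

9.5000

S_0''(x) = 4 + 15·(x - 3), so S_0''(4) = 19. On the right, S_1''(4) = 2c, so c = 19/2.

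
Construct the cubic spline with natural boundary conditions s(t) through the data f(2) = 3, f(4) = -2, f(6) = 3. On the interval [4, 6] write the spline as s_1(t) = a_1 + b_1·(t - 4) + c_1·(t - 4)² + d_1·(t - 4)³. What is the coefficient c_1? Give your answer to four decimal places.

1.8750

Put σ_i = s'' at the i-th knot. Here h = (2, 2) and Δ = (-5/2, 5/2), so the interior equations h_(i-1)·σ_(i-1) + 2(h_(i-1)+h_i)·σ_i + h_i·σ_(i+1) = 6(Δ_i − Δ_(i-1)) read
  2·σ_0 + 8·σ_1 + 2·σ_2 = 6(Δ_1 - Δ_0) = 30
Natural end conditions: σ_0 = σ_2 = 0.
Solving: σ_0 = 0, σ_1 = 15/4, σ_2 = 0.
On [4, 6], with s_1(t) = a_1 + b_1·(t - 4) + c_1·(t - 4)² + d_1·(t - 4)³: c_1 = σ_1/2 = 15/8, d_1 = (σ_2 - σ_1)/(6h_1) = -5/16, b_1 = Δ_1 - h_1(2σ_1 + σ_2)/6 = 0.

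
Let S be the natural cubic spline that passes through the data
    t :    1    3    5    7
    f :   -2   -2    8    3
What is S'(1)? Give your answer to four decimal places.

With M_i denoting the second derivative at x_i, h_i = 2, 2, 2, and Δ_i = (y_(i+1) − y_i)/h_i = 0, 5, -5/2:
  2·M_0 + 8·M_1 + 2·M_2 = 6(Δ_1 - Δ_0) = 30
  2·M_1 + 8·M_2 + 2·M_3 = 6(Δ_2 - Δ_1) = -45
Natural end conditions: M_0 = M_3 = 0.
Solving: M_0 = 0, M_1 = 11/2, M_2 = -7, M_3 = 0.
On [1, 3], S'(t) = b_0 + 2c_0·(t - 1) + 3d_0·(t - 1)² with b_0 = Δ_0 - h_0(2M_0 + M_1)/6 = -11/6, c_0 = M_0/2 = 0, d_0 = (M_1 - M_0)/(6h_0) = 11/24. So S'(1) = -11/6.

-1.8333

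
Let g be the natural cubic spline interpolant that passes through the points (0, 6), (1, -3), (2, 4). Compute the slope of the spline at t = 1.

Let m_i = g''(x_i). Step sizes h_i = 1, 1; slopes of the chords Δ_i = (y_(i+1) - y_i)/h_i = -9, 7.
  1·m_0 + 4·m_1 + 1·m_2 = 6(Δ_1 - Δ_0) = 96
Natural end conditions: m_0 = m_2 = 0.
Hence m_0 = 0, m_1 = 24, m_2 = 0.
On [1, 2], g'(t) = b_1 + 2c_1·(t - 1) + 3d_1·(t - 1)² with b_1 = Δ_1 - h_1(2m_1 + m_2)/6 = -1, c_1 = m_1/2 = 12, d_1 = (m_2 - m_1)/(6h_1) = -4. So g'(1) = -1.

-1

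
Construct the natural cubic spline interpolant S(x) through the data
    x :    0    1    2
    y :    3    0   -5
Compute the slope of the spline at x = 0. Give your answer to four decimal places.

-2.5000

Put m_i = S'' at the i-th knot. Here h = (1, 1) and Δ = (-3, -5), so the interior equations h_(i-1)·m_(i-1) + 2(h_(i-1)+h_i)·m_i + h_i·m_(i+1) = 6(Δ_i − Δ_(i-1)) read
  1·m_0 + 4·m_1 + 1·m_2 = 6(Δ_1 - Δ_0) = -12
Natural end conditions: m_0 = m_2 = 0.
Solving the tridiagonal system: m_0 = 0, m_1 = -3, m_2 = 0.
On [0, 1], S'(x) = b_0 + 2c_0·x + 3d_0·x² with b_0 = Δ_0 - h_0(2m_0 + m_1)/6 = -5/2, c_0 = m_0/2 = 0, d_0 = (m_1 - m_0)/(6h_0) = -1/2. So S'(0) = -5/2.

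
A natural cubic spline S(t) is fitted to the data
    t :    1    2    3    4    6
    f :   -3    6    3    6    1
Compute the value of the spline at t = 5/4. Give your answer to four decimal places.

0.1153

Write M_i for S''(x_i). With h_i = 1, 1, 1, 2 and divided differences Δ_i = 9, -3, 3, -5/2, the continuity of S' gives the tridiagonal system
  1·M_0 + 4·M_1 + 1·M_2 = 6(Δ_1 - Δ_0) = -72
  1·M_1 + 4·M_2 + 1·M_3 = 6(Δ_2 - Δ_1) = 36
  1·M_2 + 6·M_3 + 2·M_4 = 6(Δ_3 - Δ_2) = -33
Natural end conditions: M_0 = M_4 = 0.
Solving: M_0 = 0, M_1 = -1905/86, M_2 = 714/43, M_3 = -711/86, M_4 = 0.
On [1, 2], S(t) = -3 + 2183/172·(t - 1) + 0·(t - 1)² - 635/172·(t - 1)³.
With (t - 1) = 1/4: S(5/4) = 1269/11008.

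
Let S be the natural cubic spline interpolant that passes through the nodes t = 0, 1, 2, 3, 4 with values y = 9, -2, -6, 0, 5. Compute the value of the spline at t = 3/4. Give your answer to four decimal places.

0.3750

Write m_i for S''(x_i). With h_i = 1, 1, 1, 1 and divided differences Δ_i = -11, -4, 6, 5, the continuity of S' gives the tridiagonal system
  1·m_0 + 4·m_1 + 1·m_2 = 6(Δ_1 - Δ_0) = 42
  1·m_1 + 4·m_2 + 1·m_3 = 6(Δ_2 - Δ_1) = 60
  1·m_2 + 4·m_3 + 1·m_4 = 6(Δ_3 - Δ_2) = -6
Natural end conditions: m_0 = m_4 = 0.
Solving: m_0 = 0, m_1 = 48/7, m_2 = 102/7, m_3 = -36/7, m_4 = 0.
On [0, 1], S(t) = 9 - 85/7·t + 0·t² + 8/7·t³.
With t = 3/4: S(3/4) = 3/8.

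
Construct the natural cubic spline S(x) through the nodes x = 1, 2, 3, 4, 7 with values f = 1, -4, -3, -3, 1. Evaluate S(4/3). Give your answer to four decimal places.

-1.1656

Let M_i = S''(x_i). Step sizes h_i = 1, 1, 1, 3; slopes of the chords Δ_i = (y_(i+1) - y_i)/h_i = -5, 1, 0, 4/3.
  1·M_0 + 4·M_1 + 1·M_2 = 6(Δ_1 - Δ_0) = 36
  1·M_1 + 4·M_2 + 1·M_3 = 6(Δ_2 - Δ_1) = -6
  1·M_2 + 8·M_3 + 3·M_4 = 6(Δ_3 - Δ_2) = 8
Natural end conditions: M_0 = M_4 = 0.
Forward elimination and back-substitution give M_0 = 0, M_1 = 293/29, M_2 = -128/29, M_3 = 45/29, M_4 = 0.
On [1, 2], S(x) = 1 - 1163/174·(x - 1) + 0·(x - 1)² + 293/174·(x - 1)³.
With (x - 1) = 1/3: S(4/3) = -2738/2349.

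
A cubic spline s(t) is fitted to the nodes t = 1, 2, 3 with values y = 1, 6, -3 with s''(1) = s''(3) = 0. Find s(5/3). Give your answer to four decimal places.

5.6296

Let m_i = s''(x_i). Step sizes h_i = 1, 1; slopes of the chords Δ_i = (y_(i+1) - y_i)/h_i = 5, -9.
  1·m_0 + 4·m_1 + 1·m_2 = 6(Δ_1 - Δ_0) = -84
Natural end conditions: m_0 = m_2 = 0.
Forward elimination and back-substitution give m_0 = 0, m_1 = -21, m_2 = 0.
On [1, 2], s(t) = 1 + 17/2·(t - 1) + 0·(t - 1)² - 7/2·(t - 1)³.
With (t - 1) = 2/3: s(5/3) = 152/27.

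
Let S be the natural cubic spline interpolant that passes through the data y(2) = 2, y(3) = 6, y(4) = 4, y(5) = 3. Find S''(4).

4

Put M_i = S'' at the i-th knot. Here h = (1, 1, 1) and Δ = (4, -2, -1), so the interior equations h_(i-1)·M_(i-1) + 2(h_(i-1)+h_i)·M_i + h_i·M_(i+1) = 6(Δ_i − Δ_(i-1)) read
  1·M_0 + 4·M_1 + 1·M_2 = 6(Δ_1 - Δ_0) = -36
  1·M_1 + 4·M_2 + 1·M_3 = 6(Δ_2 - Δ_1) = 6
Natural end conditions: M_0 = M_3 = 0.
Solving: M_0 = 0, M_1 = -10, M_2 = 4, M_3 = 0.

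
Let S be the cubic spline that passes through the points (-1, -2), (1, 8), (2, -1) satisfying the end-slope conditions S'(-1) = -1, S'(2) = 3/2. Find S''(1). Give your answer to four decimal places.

Let M_i = S''(x_i). Step sizes h_i = 2, 1; slopes of the chords Δ_i = (y_(i+1) - y_i)/h_i = 5, -9.
  2·M_0 + 6·M_1 + 1·M_2 = 6(Δ_1 - Δ_0) = -84
Clamped end conditions give two more equations: 2h_0·M_0 + h_0·M_1 = 6(Δ_0 - S'(-1)) = 36 and h_1·M_1 + 2h_1·M_2 = 6(S'(2) - Δ_1) = 63.
Solving: M_0 = 143/6, M_1 = -89/3, M_2 = 139/3.

-29.6667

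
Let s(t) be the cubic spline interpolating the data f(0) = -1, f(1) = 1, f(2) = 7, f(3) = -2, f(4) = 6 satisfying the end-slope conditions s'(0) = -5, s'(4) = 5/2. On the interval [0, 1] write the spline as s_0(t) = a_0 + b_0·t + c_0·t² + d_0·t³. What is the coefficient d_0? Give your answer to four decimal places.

-0.6875

Let σ_i = s''(x_i). Step sizes h_i = 1, 1, 1, 1; slopes of the chords Δ_i = (y_(i+1) - y_i)/h_i = 2, 6, -9, 8.
  1·σ_0 + 4·σ_1 + 1·σ_2 = 6(Δ_1 - Δ_0) = 24
  1·σ_1 + 4·σ_2 + 1·σ_3 = 6(Δ_2 - Δ_1) = -90
  1·σ_2 + 4·σ_3 + 1·σ_4 = 6(Δ_3 - Δ_2) = 102
Clamped end conditions give two more equations: 2h_0·σ_0 + h_0·σ_1 = 6(Δ_0 - s'(0)) = 42 and h_3·σ_3 + 2h_3·σ_4 = 6(s'(4) - Δ_3) = -33.
Hence σ_0 = 123/8, σ_1 = 45/4, σ_2 = -291/8, σ_3 = 177/4, σ_4 = -309/8.
On [0, 1], with s_0(t) = a_0 + b_0·t + c_0·t² + d_0·t³: c_0 = σ_0/2 = 123/16, d_0 = (σ_1 - σ_0)/(6h_0) = -11/16, b_0 = Δ_0 - h_0(2σ_0 + σ_1)/6 = -5.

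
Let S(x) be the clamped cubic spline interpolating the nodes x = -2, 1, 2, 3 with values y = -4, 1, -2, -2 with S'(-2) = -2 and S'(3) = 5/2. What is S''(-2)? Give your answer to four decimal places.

7.0460

Put m_i = S'' at the i-th knot. Here h = (3, 1, 1) and Δ = (5/3, -3, 0), so the interior equations h_(i-1)·m_(i-1) + 2(h_(i-1)+h_i)·m_i + h_i·m_(i+1) = 6(Δ_i − Δ_(i-1)) read
  3·m_0 + 8·m_1 + 1·m_2 = 6(Δ_1 - Δ_0) = -28
  1·m_1 + 4·m_2 + 1·m_3 = 6(Δ_2 - Δ_1) = 18
Clamped end conditions give two more equations: 2h_0·m_0 + h_0·m_1 = 6(Δ_0 - S'(-2)) = 22 and h_2·m_2 + 2h_2·m_3 = 6(S'(3) - Δ_2) = 15.
Solving the tridiagonal system: m_0 = 613/87, m_1 = -196/29, m_2 = 143/29, m_3 = 146/29.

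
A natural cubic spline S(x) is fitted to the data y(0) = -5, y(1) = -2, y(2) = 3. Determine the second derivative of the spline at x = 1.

Write M_i for S''(x_i). With h_i = 1, 1 and divided differences Δ_i = 3, 5, the continuity of S' gives the tridiagonal system
  1·M_0 + 4·M_1 + 1·M_2 = 6(Δ_1 - Δ_0) = 12
Natural end conditions: M_0 = M_2 = 0.
Forward elimination and back-substitution give M_0 = 0, M_1 = 3, M_2 = 0.

3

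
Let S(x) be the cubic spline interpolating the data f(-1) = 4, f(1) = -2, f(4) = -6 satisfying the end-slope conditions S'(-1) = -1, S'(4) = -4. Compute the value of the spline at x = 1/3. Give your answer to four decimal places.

Let σ_i = S''(x_i). Step sizes h_i = 2, 3; slopes of the chords Δ_i = (y_(i+1) - y_i)/h_i = -3, -4/3.
  2·σ_0 + 10·σ_1 + 3·σ_2 = 6(Δ_1 - Δ_0) = 10
Clamped end conditions give two more equations: 2h_0·σ_0 + h_0·σ_1 = 6(Δ_0 - S'(-1)) = -12 and h_1·σ_1 + 2h_1·σ_2 = 6(S'(4) - Δ_1) = -16.
Solving the tridiagonal system: σ_0 = -23/5, σ_1 = 16/5, σ_2 = -64/15.
On [-1, 1], S(x) = 4 - 1·(x + 1) - 23/10·(x + 1)² + 13/20·(x + 1)³.
With (x + 1) = 4/3: S(1/3) = 16/135.

0.1185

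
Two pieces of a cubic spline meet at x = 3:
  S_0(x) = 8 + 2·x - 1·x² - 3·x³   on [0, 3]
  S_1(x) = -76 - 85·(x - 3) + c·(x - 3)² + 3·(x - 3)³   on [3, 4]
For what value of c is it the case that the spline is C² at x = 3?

S_0''(x) = -2 - 18·x, so S_0''(3) = -56. On the right, S_1''(3) = 2c, so c = -28.

-28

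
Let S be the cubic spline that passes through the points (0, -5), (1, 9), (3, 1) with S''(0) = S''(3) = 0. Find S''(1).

Write M_i for S''(x_i). With h_i = 1, 2 and divided differences Δ_i = 14, -4, the continuity of S' gives the tridiagonal system
  1·M_0 + 6·M_1 + 2·M_2 = 6(Δ_1 - Δ_0) = -108
Natural end conditions: M_0 = M_2 = 0.
Solving: M_0 = 0, M_1 = -18, M_2 = 0.

-18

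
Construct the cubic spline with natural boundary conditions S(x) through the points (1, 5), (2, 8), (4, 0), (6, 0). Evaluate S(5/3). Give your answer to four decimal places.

Put M_i = S'' at the i-th knot. Here h = (1, 2, 2) and Δ = (3, -4, 0), so the interior equations h_(i-1)·M_(i-1) + 2(h_(i-1)+h_i)·M_i + h_i·M_(i+1) = 6(Δ_i − Δ_(i-1)) read
  1·M_0 + 6·M_1 + 2·M_2 = 6(Δ_1 - Δ_0) = -42
  2·M_1 + 8·M_2 + 2·M_3 = 6(Δ_2 - Δ_1) = 24
Natural end conditions: M_0 = M_3 = 0.
Hence M_0 = 0, M_1 = -96/11, M_2 = 57/11, M_3 = 0.
On [1, 2], S(x) = 5 + 49/11·(x - 1) + 0·(x - 1)² - 16/11·(x - 1)³.
With (x - 1) = 2/3: S(5/3) = 2239/297.

7.5387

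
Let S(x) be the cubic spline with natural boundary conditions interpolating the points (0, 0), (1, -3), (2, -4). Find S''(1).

Put m_i = S'' at the i-th knot. Here h = (1, 1) and Δ = (-3, -1), so the interior equations h_(i-1)·m_(i-1) + 2(h_(i-1)+h_i)·m_i + h_i·m_(i+1) = 6(Δ_i − Δ_(i-1)) read
  1·m_0 + 4·m_1 + 1·m_2 = 6(Δ_1 - Δ_0) = 12
Natural end conditions: m_0 = m_2 = 0.
Solving the tridiagonal system: m_0 = 0, m_1 = 3, m_2 = 0.

3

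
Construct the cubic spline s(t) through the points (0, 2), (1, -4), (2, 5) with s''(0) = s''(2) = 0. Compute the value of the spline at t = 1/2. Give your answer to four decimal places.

-2.4063

Let M_i = s''(x_i). Step sizes h_i = 1, 1; slopes of the chords Δ_i = (y_(i+1) - y_i)/h_i = -6, 9.
  1·M_0 + 4·M_1 + 1·M_2 = 6(Δ_1 - Δ_0) = 90
Natural end conditions: M_0 = M_2 = 0.
Hence M_0 = 0, M_1 = 45/2, M_2 = 0.
On [0, 1], s(t) = 2 - 39/4·t + 0·t² + 15/4·t³.
With t = 1/2: s(1/2) = -77/32.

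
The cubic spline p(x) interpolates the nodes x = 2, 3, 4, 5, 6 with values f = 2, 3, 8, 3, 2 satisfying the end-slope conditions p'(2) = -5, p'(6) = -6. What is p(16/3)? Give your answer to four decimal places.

With m_i denoting the second derivative at x_i, h_i = 1, 1, 1, 1, and Δ_i = (y_(i+1) − y_i)/h_i = 1, 5, -5, -1:
  1·m_0 + 4·m_1 + 1·m_2 = 6(Δ_1 - Δ_0) = 24
  1·m_1 + 4·m_2 + 1·m_3 = 6(Δ_2 - Δ_1) = -60
  1·m_2 + 4·m_3 + 1·m_4 = 6(Δ_3 - Δ_2) = 24
Clamped end conditions give two more equations: 2h_0·m_0 + h_0·m_1 = 6(Δ_0 - p'(2)) = 36 and h_3·m_3 + 2h_3·m_4 = 6(p'(6) - Δ_3) = -30.
Hence m_0 = 395/28, m_1 = 109/14, m_2 = -85/4, m_3 = 241/14, m_4 = -661/28.
On [5, 6], p(x) = 3 - 157/56·(x - 5) + 241/28·(x - 5)² - 381/56·(x - 5)³.
With (x - 5) = 1/3: p(16/3) = 349/126.

2.7698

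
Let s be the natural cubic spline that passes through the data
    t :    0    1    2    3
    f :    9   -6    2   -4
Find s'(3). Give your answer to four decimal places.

-11.2667

Let σ_i = s''(x_i). Step sizes h_i = 1, 1, 1; slopes of the chords Δ_i = (y_(i+1) - y_i)/h_i = -15, 8, -6.
  1·σ_0 + 4·σ_1 + 1·σ_2 = 6(Δ_1 - Δ_0) = 138
  1·σ_1 + 4·σ_2 + 1·σ_3 = 6(Δ_2 - Δ_1) = -84
Natural end conditions: σ_0 = σ_3 = 0.
Forward elimination and back-substitution give σ_0 = 0, σ_1 = 212/5, σ_2 = -158/5, σ_3 = 0.
On [2, 3], s'(t) = b_2 + 2c_2·(t - 2) + 3d_2·(t - 2)² with b_2 = Δ_2 - h_2(2σ_2 + σ_3)/6 = 68/15, c_2 = σ_2/2 = -79/5, d_2 = (σ_3 - σ_2)/(6h_2) = 79/15. So s'(3) = -169/15.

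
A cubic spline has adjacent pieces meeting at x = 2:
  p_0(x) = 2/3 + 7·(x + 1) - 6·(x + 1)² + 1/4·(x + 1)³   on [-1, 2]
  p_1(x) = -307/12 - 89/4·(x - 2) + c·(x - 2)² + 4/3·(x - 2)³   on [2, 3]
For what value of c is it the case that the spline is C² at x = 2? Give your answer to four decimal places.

-3.7500

p_0''(x) = -12 + 3/2·(x + 1), so p_0''(2) = -15/2. On the right, p_1''(2) = 2c, so c = -15/4.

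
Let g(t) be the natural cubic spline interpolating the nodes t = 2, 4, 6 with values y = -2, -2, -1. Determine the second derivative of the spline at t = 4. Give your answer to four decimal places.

0.3750

Let M_i = g''(x_i). Step sizes h_i = 2, 2; slopes of the chords Δ_i = (y_(i+1) - y_i)/h_i = 0, 1/2.
  2·M_0 + 8·M_1 + 2·M_2 = 6(Δ_1 - Δ_0) = 3
Natural end conditions: M_0 = M_2 = 0.
Solving the tridiagonal system: M_0 = 0, M_1 = 3/8, M_2 = 0.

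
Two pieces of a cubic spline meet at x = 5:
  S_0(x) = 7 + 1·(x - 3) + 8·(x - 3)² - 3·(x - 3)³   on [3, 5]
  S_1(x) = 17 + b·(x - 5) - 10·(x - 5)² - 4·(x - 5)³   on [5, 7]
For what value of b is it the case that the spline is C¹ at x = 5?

S_0'(x) = 1 + 16·(x - 3) - 9·(x - 3)², so S_0'(5) = -3. On the right, S_1'(5) = b, so b = -3.

-3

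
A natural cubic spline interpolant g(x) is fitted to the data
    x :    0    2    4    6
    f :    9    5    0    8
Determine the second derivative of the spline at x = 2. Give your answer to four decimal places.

Write M_i for g''(x_i). With h_i = 2, 2, 2 and divided differences Δ_i = -2, -5/2, 4, the continuity of g' gives the tridiagonal system
  2·M_0 + 8·M_1 + 2·M_2 = 6(Δ_1 - Δ_0) = -3
  2·M_1 + 8·M_2 + 2·M_3 = 6(Δ_2 - Δ_1) = 39
Natural end conditions: M_0 = M_3 = 0.
Hence M_0 = 0, M_1 = -17/10, M_2 = 53/10, M_3 = 0.

-1.7000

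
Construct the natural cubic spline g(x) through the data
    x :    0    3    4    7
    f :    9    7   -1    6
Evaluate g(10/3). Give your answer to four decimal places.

Put M_i = g'' at the i-th knot. Here h = (3, 1, 3) and Δ = (-2/3, -8, 7/3), so the interior equations h_(i-1)·M_(i-1) + 2(h_(i-1)+h_i)·M_i + h_i·M_(i+1) = 6(Δ_i − Δ_(i-1)) read
  3·M_0 + 8·M_1 + 1·M_2 = 6(Δ_1 - Δ_0) = -44
  1·M_1 + 8·M_2 + 3·M_3 = 6(Δ_2 - Δ_1) = 62
Natural end conditions: M_0 = M_3 = 0.
Solving: M_0 = 0, M_1 = -46/7, M_2 = 60/7, M_3 = 0.
On [3, 4], g(x) = 7 - 152/21·(x - 3) - 23/7·(x - 3)² + 53/21·(x - 3)³.
With (x - 3) = 1/3: g(10/3) = 2447/567.

4.3157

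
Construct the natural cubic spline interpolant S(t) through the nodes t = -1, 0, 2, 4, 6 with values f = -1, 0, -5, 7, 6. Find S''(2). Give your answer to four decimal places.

With M_i denoting the second derivative at x_i, h_i = 1, 2, 2, 2, and Δ_i = (y_(i+1) − y_i)/h_i = 1, -5/2, 6, -1/2:
  1·M_0 + 6·M_1 + 2·M_2 = 6(Δ_1 - Δ_0) = -21
  2·M_1 + 8·M_2 + 2·M_3 = 6(Δ_2 - Δ_1) = 51
  2·M_2 + 8·M_3 + 2·M_4 = 6(Δ_3 - Δ_2) = -39
Natural end conditions: M_0 = M_4 = 0.
Hence M_0 = 0, M_1 = -279/41, M_2 = 813/82, M_3 = -603/82, M_4 = 0.

9.9146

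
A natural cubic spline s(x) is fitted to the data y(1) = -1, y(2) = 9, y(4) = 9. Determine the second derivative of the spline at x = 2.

-10

With M_i denoting the second derivative at x_i, h_i = 1, 2, and Δ_i = (y_(i+1) − y_i)/h_i = 10, 0:
  1·M_0 + 6·M_1 + 2·M_2 = 6(Δ_1 - Δ_0) = -60
Natural end conditions: M_0 = M_2 = 0.
Forward elimination and back-substitution give M_0 = 0, M_1 = -10, M_2 = 0.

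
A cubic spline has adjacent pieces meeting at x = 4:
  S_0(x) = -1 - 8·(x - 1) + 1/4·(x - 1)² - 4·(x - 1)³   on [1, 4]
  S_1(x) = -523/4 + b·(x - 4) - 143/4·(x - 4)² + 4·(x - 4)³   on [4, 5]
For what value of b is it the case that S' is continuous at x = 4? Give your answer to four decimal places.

-114.5000

S_0'(x) = -8 + 1/2·(x - 1) - 12·(x - 1)², so S_0'(4) = -229/2. On the right, S_1'(4) = b, so b = -229/2.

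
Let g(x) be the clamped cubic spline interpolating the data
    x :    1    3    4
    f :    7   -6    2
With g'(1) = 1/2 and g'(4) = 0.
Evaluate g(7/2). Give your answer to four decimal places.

Let M_i = g''(x_i). Step sizes h_i = 2, 1; slopes of the chords Δ_i = (y_(i+1) - y_i)/h_i = -13/2, 8.
  2·M_0 + 6·M_1 + 1·M_2 = 6(Δ_1 - Δ_0) = 87
Clamped end conditions give two more equations: 2h_0·M_0 + h_0·M_1 = 6(Δ_0 - g'(1)) = -42 and h_1·M_1 + 2h_1·M_2 = 6(g'(4) - Δ_1) = -48.
Solving: M_0 = -151/6, M_1 = 88/3, M_2 = -116/3.
On [3, 4], g(x) = -6 + 14/3·(x - 3) + 44/3·(x - 3)² - 34/3·(x - 3)³.
With (x - 3) = 1/2: g(7/2) = -17/12.

-1.4167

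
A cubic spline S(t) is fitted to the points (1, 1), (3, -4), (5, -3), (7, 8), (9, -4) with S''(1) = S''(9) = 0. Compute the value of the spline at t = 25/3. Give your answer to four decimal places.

Let M_i = S''(x_i). Step sizes h_i = 2, 2, 2, 2; slopes of the chords Δ_i = (y_(i+1) - y_i)/h_i = -5/2, 1/2, 11/2, -6.
  2·M_0 + 8·M_1 + 2·M_2 = 6(Δ_1 - Δ_0) = 18
  2·M_1 + 8·M_2 + 2·M_3 = 6(Δ_2 - Δ_1) = 30
  2·M_2 + 8·M_3 + 2·M_4 = 6(Δ_3 - Δ_2) = -69
Natural end conditions: M_0 = M_4 = 0.
Solving: M_0 = 0, M_1 = 81/112, M_2 = 171/28, M_3 = -1137/112, M_4 = 0.
On [7, 9], S(t) = 8 + 43/56·(t - 7) - 1137/224·(t - 7)² + 379/448·(t - 7)³.
With (t - 7) = 4/3: S(25/3) = 379/189.

2.0053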